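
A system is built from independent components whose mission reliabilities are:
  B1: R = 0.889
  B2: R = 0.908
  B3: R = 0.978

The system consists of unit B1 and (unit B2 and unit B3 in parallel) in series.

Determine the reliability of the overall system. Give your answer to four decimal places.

0.8872

Parallel (B2 and B3): 1 − (1 − 0.908000)(1 − 0.978000) = 0.997976
Series (B1 and [0.997976]): 0.889000 × 0.997976 = 0.8872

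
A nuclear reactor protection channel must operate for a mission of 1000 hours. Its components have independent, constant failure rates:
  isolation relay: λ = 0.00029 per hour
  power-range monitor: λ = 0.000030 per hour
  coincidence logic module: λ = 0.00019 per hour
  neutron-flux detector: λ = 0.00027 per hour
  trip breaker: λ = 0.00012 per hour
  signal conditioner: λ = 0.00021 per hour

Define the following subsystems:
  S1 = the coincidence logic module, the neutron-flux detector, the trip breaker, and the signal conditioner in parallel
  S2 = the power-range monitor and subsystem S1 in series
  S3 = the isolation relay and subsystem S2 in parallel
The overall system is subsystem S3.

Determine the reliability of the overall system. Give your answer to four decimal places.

0.9923

R(isolation relay) = exp(−0.00029 × 1000) = 0.748264
R(power-range monitor) = exp(−0.000030 × 1000) = 0.970446
R(coincidence logic module) = exp(−0.00019 × 1000) = 0.826959
R(neutron-flux detector) = exp(−0.00027 × 1000) = 0.763379
R(trip breaker) = exp(−0.00012 × 1000) = 0.886920
R(signal conditioner) = exp(−0.00021 × 1000) = 0.810584
Parallel (coincidence logic module, neutron-flux detector, trip breaker, and signal conditioner): 1 − (1 − 0.826959)(1 − 0.763379)(1 − 0.886920)(1 − 0.810584) = 0.999123
Series (power-range monitor and [0.999123]): 0.970446 × 0.999123 = 0.969595
Parallel (isolation relay and [0.969595]): 1 − (1 − 0.748264)(1 − 0.969595) = 0.9923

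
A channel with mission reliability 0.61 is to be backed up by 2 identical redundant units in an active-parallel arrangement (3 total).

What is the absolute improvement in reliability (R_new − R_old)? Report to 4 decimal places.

R_before = 0.61
R_after = 1 − (1 − 0.61)^3 = 0.9407
ΔR = 0.9407 − 0.61 = 0.3307

0.3307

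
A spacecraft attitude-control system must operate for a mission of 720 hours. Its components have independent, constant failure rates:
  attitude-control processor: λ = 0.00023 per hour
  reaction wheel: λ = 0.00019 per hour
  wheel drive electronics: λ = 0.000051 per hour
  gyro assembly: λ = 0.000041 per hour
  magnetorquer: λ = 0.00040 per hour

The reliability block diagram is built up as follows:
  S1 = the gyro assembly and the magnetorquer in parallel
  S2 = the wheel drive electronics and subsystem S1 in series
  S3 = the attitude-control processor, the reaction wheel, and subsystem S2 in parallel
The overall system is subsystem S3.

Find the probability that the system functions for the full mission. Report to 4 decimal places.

R(attitude-control processor) = exp(−0.00023 × 720) = 0.847385
R(reaction wheel) = exp(−0.00019 × 720) = 0.872145
R(wheel drive electronics) = exp(−0.000051 × 720) = 0.963946
R(gyro assembly) = exp(−0.000041 × 720) = 0.970911
R(magnetorquer) = exp(−0.00040 × 720) = 0.749762
Parallel (gyro assembly and magnetorquer): 1 − (1 − 0.970911)(1 − 0.749762) = 0.992721
Series (wheel drive electronics and [0.992721]): 0.963946 × 0.992721 = 0.956929
Parallel (attitude-control processor, reaction wheel, and [0.956929]): 1 − (1 − 0.847385)(1 − 0.872145)(1 − 0.956929) = 0.9992

0.9992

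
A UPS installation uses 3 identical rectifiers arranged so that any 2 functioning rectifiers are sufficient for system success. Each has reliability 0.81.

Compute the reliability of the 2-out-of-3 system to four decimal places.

R = Σ_{i=2}^{3} C(3,i) p^i (1−p)^{3−i} with p = 0.81
C(3,2)·0.81^2·0.19^1 = 0.373977
C(3,3)·0.81^3·0.19^0 = 0.531441
Sum = 0.9054

0.9054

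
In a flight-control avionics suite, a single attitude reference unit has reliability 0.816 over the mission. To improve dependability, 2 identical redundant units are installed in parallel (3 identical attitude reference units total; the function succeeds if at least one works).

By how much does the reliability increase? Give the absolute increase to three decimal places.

0.178

R_before = 0.816
R_after = 1 − (1 − 0.816)^3 = 0.994
ΔR = 0.994 − 0.816 = 0.178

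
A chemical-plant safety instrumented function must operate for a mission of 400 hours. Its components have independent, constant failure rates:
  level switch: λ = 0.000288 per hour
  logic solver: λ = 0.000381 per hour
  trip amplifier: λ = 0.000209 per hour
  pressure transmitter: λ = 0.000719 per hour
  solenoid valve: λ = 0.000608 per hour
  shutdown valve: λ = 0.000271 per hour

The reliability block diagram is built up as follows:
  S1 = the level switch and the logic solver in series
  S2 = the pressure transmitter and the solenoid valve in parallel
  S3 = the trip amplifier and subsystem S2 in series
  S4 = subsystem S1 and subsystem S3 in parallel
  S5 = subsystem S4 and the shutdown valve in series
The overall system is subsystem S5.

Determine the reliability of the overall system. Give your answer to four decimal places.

0.8699

R(level switch) = exp(−0.000288 × 400) = 0.891188
R(logic solver) = exp(−0.000381 × 400) = 0.858645
R(trip amplifier) = exp(−0.000209 × 400) = 0.919799
R(pressure transmitter) = exp(−0.000719 × 400) = 0.750062
R(solenoid valve) = exp(−0.000608 × 400) = 0.784115
R(shutdown valve) = exp(−0.000271 × 400) = 0.897269
Series (level switch and logic solver): 0.891188 × 0.858645 = 0.765214
Parallel (pressure transmitter and solenoid valve): 1 − (1 − 0.750062)(1 − 0.784115) = 0.946042
Series (trip amplifier and [0.946042]): 0.919799 × 0.946042 = 0.870168
Parallel ([0.765214] and [0.870168]): 1 − (1 − 0.765214)(1 − 0.870168) = 0.969517
Series ([0.969517] and shutdown valve): 0.969517 × 0.897269 = 0.8699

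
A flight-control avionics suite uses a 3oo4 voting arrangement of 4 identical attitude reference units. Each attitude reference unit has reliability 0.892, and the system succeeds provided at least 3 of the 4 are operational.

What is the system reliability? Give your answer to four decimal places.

R = Σ_{i=3}^{4} C(4,i) p^i (1−p)^{4−i} with p = 0.892
C(4,3)·0.892^3·0.108^1 = 0.306604
C(4,4)·0.892^4·0.108^0 = 0.633081
Sum = 0.9397

0.9397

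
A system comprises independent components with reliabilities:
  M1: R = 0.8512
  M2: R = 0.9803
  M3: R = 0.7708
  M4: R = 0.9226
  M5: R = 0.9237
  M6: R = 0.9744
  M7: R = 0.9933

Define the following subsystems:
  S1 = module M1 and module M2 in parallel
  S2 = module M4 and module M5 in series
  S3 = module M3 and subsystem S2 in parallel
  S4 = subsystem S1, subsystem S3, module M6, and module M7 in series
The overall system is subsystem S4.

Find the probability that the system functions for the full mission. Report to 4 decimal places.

Parallel (M1 and M2): 1 − (1 − 0.851200)(1 − 0.980300) = 0.997069
Series (M4 and M5): 0.922600 × 0.923700 = 0.852206
Parallel (M3 and [0.852206]): 1 − (1 − 0.770800)(1 − 0.852206) = 0.966126
Series ([0.997069], [0.966126], M6, and M7): 0.997069 × 0.966126 × 0.974400 × 0.993300 = 0.9323

0.9323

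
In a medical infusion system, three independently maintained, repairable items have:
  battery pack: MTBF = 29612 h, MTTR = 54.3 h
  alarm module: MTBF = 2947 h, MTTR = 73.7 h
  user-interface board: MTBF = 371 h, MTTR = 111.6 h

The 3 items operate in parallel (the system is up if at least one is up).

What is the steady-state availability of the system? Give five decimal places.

0.99999

A(battery pack) = MTBF/(MTBF+MTTR) = 29612/(29612+54.3) = 0.998170
A(alarm module) = MTBF/(MTBF+MTTR) = 2947/(2947+73.7) = 0.975602
A(user-interface board) = MTBF/(MTBF+MTTR) = 371/(371+111.6) = 0.768753
Parallel availability: 1 − (1 − 0.998170)(1 − 0.975602)(1 − 0.768753) = 0.99999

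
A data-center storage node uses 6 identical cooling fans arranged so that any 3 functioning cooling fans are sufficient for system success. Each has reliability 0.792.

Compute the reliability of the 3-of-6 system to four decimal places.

R = Σ_{i=3}^{6} C(6,i) p^i (1−p)^{6−i} with p = 0.792
C(6,3)·0.792^3·0.208^3 = 0.089412
C(6,4)·0.792^4·0.208^2 = 0.255340
C(6,5)·0.792^5·0.208^1 = 0.388902
C(6,6)·0.792^6·0.208^0 = 0.246803
Sum = 0.9805

0.9805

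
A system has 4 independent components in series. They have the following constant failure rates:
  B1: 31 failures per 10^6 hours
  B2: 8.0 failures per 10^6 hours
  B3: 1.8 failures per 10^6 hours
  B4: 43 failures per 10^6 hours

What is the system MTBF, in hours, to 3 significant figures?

11900

Series of exponential components: λ_sys = Σ λ_i
λ_sys = 0.000031 + 0.0000080 + 0.0000018 + 0.000043 = 8.3800e-05 /h
MTBF = 1 / λ_sys = 11900 h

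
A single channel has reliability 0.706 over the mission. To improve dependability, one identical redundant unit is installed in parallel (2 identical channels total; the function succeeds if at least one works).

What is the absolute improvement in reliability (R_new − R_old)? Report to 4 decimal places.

R_before = 0.706
R_after = 1 − (1 − 0.706)^2 = 0.9136
ΔR = 0.9136 − 0.706 = 0.2076

0.2076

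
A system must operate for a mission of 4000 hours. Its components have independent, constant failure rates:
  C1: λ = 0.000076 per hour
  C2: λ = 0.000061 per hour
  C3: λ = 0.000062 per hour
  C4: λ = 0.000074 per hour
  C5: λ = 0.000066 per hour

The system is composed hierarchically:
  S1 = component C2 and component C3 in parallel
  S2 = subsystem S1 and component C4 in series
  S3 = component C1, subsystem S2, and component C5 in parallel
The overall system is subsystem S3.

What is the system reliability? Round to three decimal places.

0.982

R(C1) = exp(−0.000076 × 4000) = 0.73786
R(C2) = exp(−0.000061 × 4000) = 0.78349
R(C3) = exp(−0.000062 × 4000) = 0.78036
R(C4) = exp(−0.000074 × 4000) = 0.74379
R(C5) = exp(−0.000066 × 4000) = 0.76797
Parallel (C2 and C3): 1 − (1 − 0.78349)(1 − 0.78036) = 0.95245
Series ([0.95245] and C4): 0.95245 × 0.74379 = 0.70842
Parallel (C1, [0.70842], and C5): 1 − (1 − 0.73786)(1 − 0.70842)(1 − 0.76797) = 0.982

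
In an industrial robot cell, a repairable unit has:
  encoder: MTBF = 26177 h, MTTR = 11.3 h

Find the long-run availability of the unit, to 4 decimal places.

0.9996

A(encoder) = MTBF/(MTBF+MTTR) = 26177/(26177+11.3) = 0.9996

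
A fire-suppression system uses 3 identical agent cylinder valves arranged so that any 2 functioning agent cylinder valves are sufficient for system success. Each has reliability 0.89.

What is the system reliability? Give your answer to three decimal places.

R = Σ_{i=2}^{3} C(3,i) p^i (1−p)^{3−i} with p = 0.89
C(3,2)·0.89^2·0.11^1 = 0.26139
C(3,3)·0.89^3·0.11^0 = 0.70497
Sum = 0.966

0.966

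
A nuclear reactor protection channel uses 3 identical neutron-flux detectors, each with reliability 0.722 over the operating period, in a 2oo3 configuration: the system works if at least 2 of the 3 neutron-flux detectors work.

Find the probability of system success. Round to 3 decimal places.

0.811

R = Σ_{i=2}^{3} C(3,i) p^i (1−p)^{3−i} with p = 0.722
C(3,2)·0.722^2·0.278^1 = 0.43475
C(3,3)·0.722^3·0.278^0 = 0.37637
Sum = 0.811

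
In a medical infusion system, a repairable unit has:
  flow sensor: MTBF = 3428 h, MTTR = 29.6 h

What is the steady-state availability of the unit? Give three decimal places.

0.991

A(flow sensor) = MTBF/(MTBF+MTTR) = 3428/(3428+29.6) = 0.991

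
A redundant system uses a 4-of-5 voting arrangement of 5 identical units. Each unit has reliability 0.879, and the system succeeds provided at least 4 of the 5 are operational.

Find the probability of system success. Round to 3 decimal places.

0.886

R = Σ_{i=4}^{5} C(5,i) p^i (1−p)^{5−i} with p = 0.879
C(5,4)·0.879^4·0.121^1 = 0.36117
C(5,5)·0.879^5·0.121^0 = 0.52474
Sum = 0.886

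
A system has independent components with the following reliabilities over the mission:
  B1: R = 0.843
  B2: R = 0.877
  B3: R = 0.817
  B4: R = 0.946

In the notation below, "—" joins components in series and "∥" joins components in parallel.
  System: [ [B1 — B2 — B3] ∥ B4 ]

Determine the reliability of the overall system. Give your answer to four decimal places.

Series (B1, B2, and B3): 0.843000 × 0.877000 × 0.817000 = 0.604017
Parallel ([0.604017] and B4): 1 − (1 − 0.604017)(1 − 0.946000) = 0.9786

0.9786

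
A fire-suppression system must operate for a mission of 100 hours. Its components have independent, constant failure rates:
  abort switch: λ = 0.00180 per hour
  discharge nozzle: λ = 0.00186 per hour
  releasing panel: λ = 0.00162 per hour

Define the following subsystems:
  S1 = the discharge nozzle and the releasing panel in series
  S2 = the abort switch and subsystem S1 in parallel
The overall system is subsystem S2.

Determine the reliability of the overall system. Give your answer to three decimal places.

0.952

R(abort switch) = exp(−0.00180 × 100) = 0.83527
R(discharge nozzle) = exp(−0.00186 × 100) = 0.83027
R(releasing panel) = exp(−0.00162 × 100) = 0.85044
Series (discharge nozzle and releasing panel): 0.83027 × 0.85044 = 0.70609
Parallel (abort switch and [0.70609]): 1 − (1 − 0.83527)(1 − 0.70609) = 0.952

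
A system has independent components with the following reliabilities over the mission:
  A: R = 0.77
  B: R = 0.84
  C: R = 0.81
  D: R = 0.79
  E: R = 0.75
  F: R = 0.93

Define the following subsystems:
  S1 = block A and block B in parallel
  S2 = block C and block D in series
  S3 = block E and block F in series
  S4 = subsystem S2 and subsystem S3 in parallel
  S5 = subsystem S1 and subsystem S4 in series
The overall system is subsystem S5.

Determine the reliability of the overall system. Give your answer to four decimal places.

Parallel (A and B): 1 − (1 − 0.770000)(1 − 0.840000) = 0.963200
Series (C and D): 0.810000 × 0.790000 = 0.639900
Series (E and F): 0.750000 × 0.930000 = 0.697500
Parallel ([0.639900] and [0.697500]): 1 − (1 − 0.639900)(1 − 0.697500) = 0.891070
Series ([0.963200] and [0.891070]): 0.963200 × 0.891070 = 0.8583

0.8583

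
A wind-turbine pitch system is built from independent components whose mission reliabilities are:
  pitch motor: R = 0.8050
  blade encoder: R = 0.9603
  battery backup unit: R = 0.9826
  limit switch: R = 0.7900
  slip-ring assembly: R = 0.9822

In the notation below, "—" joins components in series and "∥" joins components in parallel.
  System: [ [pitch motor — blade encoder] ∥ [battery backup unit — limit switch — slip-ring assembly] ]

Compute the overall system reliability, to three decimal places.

Series (pitch motor and blade encoder): 0.80500 × 0.96030 = 0.77304
Series (battery backup unit, limit switch, and slip-ring assembly): 0.98260 × 0.79000 × 0.98220 = 0.76244
Parallel ([0.77304] and [0.76244]): 1 − (1 − 0.77304)(1 − 0.76244) = 0.946

0.946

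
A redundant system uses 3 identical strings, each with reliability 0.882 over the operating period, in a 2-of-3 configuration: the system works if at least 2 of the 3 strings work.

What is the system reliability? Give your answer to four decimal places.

0.9615

R = Σ_{i=2}^{3} C(3,i) p^i (1−p)^{3−i} with p = 0.882
C(3,2)·0.882^2·0.118^1 = 0.275385
C(3,3)·0.882^3·0.118^0 = 0.686129
Sum = 0.9615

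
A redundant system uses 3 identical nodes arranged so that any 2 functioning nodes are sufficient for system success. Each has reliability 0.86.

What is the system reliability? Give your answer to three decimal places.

R = Σ_{i=2}^{3} C(3,i) p^i (1−p)^{3−i} with p = 0.86
C(3,2)·0.86^2·0.14^1 = 0.31063
C(3,3)·0.86^3·0.14^0 = 0.63606
Sum = 0.947

0.947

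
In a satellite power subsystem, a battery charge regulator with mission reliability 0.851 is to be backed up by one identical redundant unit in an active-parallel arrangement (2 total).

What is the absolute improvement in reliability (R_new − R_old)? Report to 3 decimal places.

0.127

R_before = 0.851
R_after = 1 − (1 − 0.851)^2 = 0.978
ΔR = 0.978 − 0.851 = 0.127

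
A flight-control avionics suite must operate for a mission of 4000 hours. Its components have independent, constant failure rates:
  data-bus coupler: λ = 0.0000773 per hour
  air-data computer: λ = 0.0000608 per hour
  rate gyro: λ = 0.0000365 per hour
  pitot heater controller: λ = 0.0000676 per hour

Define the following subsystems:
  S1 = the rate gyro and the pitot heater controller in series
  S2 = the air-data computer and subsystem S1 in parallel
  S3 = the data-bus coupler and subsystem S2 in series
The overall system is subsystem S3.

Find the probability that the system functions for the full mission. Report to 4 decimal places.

R(data-bus coupler) = exp(−0.0000773 × 4000) = 0.734034
R(air-data computer) = exp(−0.0000608 × 4000) = 0.784115
R(rate gyro) = exp(−0.0000365 × 4000) = 0.864158
R(pitot heater controller) = exp(−0.0000676 × 4000) = 0.763074
Series (rate gyro and pitot heater controller): 0.864158 × 0.763074 = 0.659417
Parallel (air-data computer and [0.659417]): 1 − (1 − 0.784115)(1 − 0.659417) = 0.926473
Series (data-bus coupler and [0.926473]): 0.734034 × 0.926473 = 0.6801

0.6801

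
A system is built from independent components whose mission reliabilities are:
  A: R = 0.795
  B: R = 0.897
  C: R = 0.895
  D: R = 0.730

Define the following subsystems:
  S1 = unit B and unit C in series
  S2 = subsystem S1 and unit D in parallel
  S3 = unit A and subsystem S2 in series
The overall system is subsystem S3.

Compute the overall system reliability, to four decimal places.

0.7527

Series (B and C): 0.897000 × 0.895000 = 0.802815
Parallel ([0.802815] and D): 1 − (1 − 0.802815)(1 − 0.730000) = 0.946760
Series (A and [0.946760]): 0.795000 × 0.946760 = 0.7527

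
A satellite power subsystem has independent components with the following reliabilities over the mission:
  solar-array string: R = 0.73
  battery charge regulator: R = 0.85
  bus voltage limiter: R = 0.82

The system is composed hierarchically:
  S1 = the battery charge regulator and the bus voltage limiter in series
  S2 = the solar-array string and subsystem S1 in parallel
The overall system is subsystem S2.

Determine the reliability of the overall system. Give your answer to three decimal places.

0.918

Series (battery charge regulator and bus voltage limiter): 0.85000 × 0.82000 = 0.69700
Parallel (solar-array string and [0.69700]): 1 − (1 − 0.73000)(1 − 0.69700) = 0.918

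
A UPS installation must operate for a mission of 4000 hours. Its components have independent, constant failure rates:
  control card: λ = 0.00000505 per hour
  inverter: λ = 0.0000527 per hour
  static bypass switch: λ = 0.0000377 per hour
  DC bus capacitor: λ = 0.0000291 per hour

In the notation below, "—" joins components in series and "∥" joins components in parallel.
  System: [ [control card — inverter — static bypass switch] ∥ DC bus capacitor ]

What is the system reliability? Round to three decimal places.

0.965

R(control card) = exp(−0.00000505 × 4000) = 0.98000
R(inverter) = exp(−0.0000527 × 4000) = 0.80994
R(static bypass switch) = exp(−0.0000377 × 4000) = 0.86002
R(DC bus capacitor) = exp(−0.0000291 × 4000) = 0.89012
Series (control card, inverter, and static bypass switch): 0.98000 × 0.80994 × 0.86002 = 0.68263
Parallel ([0.68263] and DC bus capacitor): 1 − (1 − 0.68263)(1 − 0.89012) = 0.965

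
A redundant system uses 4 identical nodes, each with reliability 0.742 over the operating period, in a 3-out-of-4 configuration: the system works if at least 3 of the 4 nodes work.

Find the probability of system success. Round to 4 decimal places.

0.7247

R = Σ_{i=3}^{4} C(4,i) p^i (1−p)^{4−i} with p = 0.742
C(4,3)·0.742^3·0.258^1 = 0.421591
C(4,4)·0.742^4·0.258^0 = 0.303121
Sum = 0.7247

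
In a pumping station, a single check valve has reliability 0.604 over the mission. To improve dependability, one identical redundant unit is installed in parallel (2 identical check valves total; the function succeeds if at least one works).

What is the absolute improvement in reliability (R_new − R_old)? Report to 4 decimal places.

0.2392

R_before = 0.604
R_after = 1 − (1 − 0.604)^2 = 0.8432
ΔR = 0.8432 − 0.604 = 0.2392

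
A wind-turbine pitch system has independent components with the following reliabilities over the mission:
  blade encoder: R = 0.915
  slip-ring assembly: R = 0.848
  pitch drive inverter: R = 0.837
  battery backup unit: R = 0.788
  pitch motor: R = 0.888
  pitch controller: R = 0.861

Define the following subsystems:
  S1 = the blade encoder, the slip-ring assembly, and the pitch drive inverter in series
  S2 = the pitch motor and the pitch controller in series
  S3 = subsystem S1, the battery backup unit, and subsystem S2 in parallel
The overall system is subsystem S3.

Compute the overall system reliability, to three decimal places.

0.983

Series (blade encoder, slip-ring assembly, and pitch drive inverter): 0.91500 × 0.84800 × 0.83700 = 0.64945
Series (pitch motor and pitch controller): 0.88800 × 0.86100 = 0.76457
Parallel ([0.64945], battery backup unit, and [0.76457]): 1 − (1 − 0.64945)(1 − 0.78800)(1 − 0.76457) = 0.983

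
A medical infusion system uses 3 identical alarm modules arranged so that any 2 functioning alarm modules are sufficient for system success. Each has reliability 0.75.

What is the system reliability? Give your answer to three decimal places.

R = Σ_{i=2}^{3} C(3,i) p^i (1−p)^{3−i} with p = 0.75
C(3,2)·0.75^2·0.25^1 = 0.42188
C(3,3)·0.75^3·0.25^0 = 0.42188
Sum = 0.844

0.844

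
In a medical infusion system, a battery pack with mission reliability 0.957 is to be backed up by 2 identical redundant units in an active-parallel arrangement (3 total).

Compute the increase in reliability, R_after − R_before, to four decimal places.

0.0429

R_before = 0.957
R_after = 1 − (1 − 0.957)^3 = 0.9999
ΔR = 0.9999 − 0.957 = 0.0429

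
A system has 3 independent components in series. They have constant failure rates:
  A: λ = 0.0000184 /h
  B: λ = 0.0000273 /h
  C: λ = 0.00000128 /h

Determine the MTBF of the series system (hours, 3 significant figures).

21300

Series of exponential components: λ_sys = Σ λ_i
λ_sys = 0.0000184 + 0.0000273 + 0.00000128 = 4.6980e-05 /h
MTBF = 1 / λ_sys = 21300 h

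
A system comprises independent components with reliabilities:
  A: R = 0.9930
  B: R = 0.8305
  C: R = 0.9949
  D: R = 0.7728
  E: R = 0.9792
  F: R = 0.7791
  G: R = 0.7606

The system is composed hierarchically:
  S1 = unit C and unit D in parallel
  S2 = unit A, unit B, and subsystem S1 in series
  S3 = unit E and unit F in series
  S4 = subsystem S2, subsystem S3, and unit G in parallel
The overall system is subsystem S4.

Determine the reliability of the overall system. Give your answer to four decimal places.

0.9900

Parallel (C and D): 1 − (1 − 0.994900)(1 − 0.772800) = 0.998841
Series (A, B, and [0.998841]): 0.993000 × 0.830500 × 0.998841 = 0.823731
Series (E and F): 0.979200 × 0.779100 = 0.762895
Parallel ([0.823731], [0.762895], and G): 1 − (1 − 0.823731)(1 − 0.762895)(1 − 0.760600) = 0.9900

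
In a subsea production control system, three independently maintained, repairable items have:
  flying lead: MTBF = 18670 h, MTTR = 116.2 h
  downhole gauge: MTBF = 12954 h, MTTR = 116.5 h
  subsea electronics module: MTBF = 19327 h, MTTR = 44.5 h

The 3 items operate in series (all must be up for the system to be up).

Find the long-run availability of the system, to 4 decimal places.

0.9827

A(flying lead) = MTBF/(MTBF+MTTR) = 18670/(18670+116.2) = 0.993815
A(downhole gauge) = MTBF/(MTBF+MTTR) = 12954/(12954+116.5) = 0.991087
A(subsea electronics module) = MTBF/(MTBF+MTTR) = 19327/(19327+44.5) = 0.997703
Series availability: 0.993815 × 0.991087 × 0.997703 = 0.9827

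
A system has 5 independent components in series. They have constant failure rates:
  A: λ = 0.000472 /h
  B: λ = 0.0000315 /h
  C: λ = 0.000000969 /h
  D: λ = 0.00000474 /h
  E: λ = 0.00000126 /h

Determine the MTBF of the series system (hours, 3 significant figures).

Series of exponential components: λ_sys = Σ λ_i
λ_sys = 0.000472 + 0.0000315 + 0.000000969 + 0.00000474 + 0.00000126 = 5.1047e-04 /h
MTBF = 1 / λ_sys = 1960 h

1960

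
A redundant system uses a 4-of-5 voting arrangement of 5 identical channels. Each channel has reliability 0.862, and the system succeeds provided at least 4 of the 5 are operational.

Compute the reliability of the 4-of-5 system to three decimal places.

0.857

R = Σ_{i=4}^{5} C(5,i) p^i (1−p)^{5−i} with p = 0.862
C(5,4)·0.862^4·0.138^1 = 0.38096
C(5,5)·0.862^5·0.138^0 = 0.47592
Sum = 0.857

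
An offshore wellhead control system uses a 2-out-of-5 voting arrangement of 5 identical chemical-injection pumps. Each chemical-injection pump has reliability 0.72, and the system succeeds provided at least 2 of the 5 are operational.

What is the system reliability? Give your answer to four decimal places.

0.9762

R = Σ_{i=2}^{5} C(5,i) p^i (1−p)^{5−i} with p = 0.72
C(5,2)·0.72^2·0.28^3 = 0.113799
C(5,3)·0.72^3·0.28^2 = 0.292626
C(5,4)·0.72^4·0.28^1 = 0.376234
C(5,5)·0.72^5·0.28^0 = 0.193492
Sum = 0.9762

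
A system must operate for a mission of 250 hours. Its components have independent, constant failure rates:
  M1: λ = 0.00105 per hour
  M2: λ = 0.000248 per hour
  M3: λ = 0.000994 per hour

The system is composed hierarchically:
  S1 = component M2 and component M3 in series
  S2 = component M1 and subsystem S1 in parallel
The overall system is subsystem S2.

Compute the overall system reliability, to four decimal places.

0.9384

R(M1) = exp(−0.00105 × 250) = 0.769126
R(M2) = exp(−0.000248 × 250) = 0.939883
R(M3) = exp(−0.000994 × 250) = 0.779970
Series (M2 and M3): 0.939883 × 0.779970 = 0.733081
Parallel (M1 and [0.733081]): 1 − (1 − 0.769126)(1 − 0.733081) = 0.9384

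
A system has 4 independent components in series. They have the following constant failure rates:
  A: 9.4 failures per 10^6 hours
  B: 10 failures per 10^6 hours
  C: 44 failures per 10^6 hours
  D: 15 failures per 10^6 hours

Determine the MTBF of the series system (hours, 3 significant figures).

12800

Series of exponential components: λ_sys = Σ λ_i
λ_sys = 0.0000094 + 0.000010 + 0.000044 + 0.000015 = 7.8400e-05 /h
MTBF = 1 / λ_sys = 12800 h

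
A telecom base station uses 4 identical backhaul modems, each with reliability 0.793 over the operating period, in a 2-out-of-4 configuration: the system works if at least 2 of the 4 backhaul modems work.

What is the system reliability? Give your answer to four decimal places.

0.9700

R = Σ_{i=2}^{4} C(4,i) p^i (1−p)^{4−i} with p = 0.793
C(4,2)·0.793^2·0.207^2 = 0.161673
C(4,3)·0.793^3·0.207^1 = 0.412905
C(4,4)·0.793^4·0.207^0 = 0.395451
Sum = 0.9700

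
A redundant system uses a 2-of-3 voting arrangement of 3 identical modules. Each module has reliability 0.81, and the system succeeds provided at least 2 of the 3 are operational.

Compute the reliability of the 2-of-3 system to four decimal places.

R = Σ_{i=2}^{3} C(3,i) p^i (1−p)^{3−i} with p = 0.81
C(3,2)·0.81^2·0.19^1 = 0.373977
C(3,3)·0.81^3·0.19^0 = 0.531441
Sum = 0.9054

0.9054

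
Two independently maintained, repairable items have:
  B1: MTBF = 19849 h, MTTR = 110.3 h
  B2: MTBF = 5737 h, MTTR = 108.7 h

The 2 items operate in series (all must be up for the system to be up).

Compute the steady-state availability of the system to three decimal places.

0.976

A(B1) = MTBF/(MTBF+MTTR) = 19849/(19849+110.3) = 0.994474
A(B2) = MTBF/(MTBF+MTTR) = 5737/(5737+108.7) = 0.981405
Series availability: 0.994474 × 0.981405 = 0.976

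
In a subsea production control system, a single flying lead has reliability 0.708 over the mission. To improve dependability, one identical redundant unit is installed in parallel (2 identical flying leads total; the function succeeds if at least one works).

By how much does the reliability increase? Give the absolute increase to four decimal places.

0.2067

R_before = 0.708
R_after = 1 − (1 − 0.708)^2 = 0.9147
ΔR = 0.9147 − 0.708 = 0.2067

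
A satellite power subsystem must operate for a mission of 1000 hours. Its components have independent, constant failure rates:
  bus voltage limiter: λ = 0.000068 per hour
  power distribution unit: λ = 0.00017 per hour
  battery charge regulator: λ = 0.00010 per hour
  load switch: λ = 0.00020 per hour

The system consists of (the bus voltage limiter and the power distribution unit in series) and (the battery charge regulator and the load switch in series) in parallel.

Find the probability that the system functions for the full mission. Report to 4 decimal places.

0.9451

R(bus voltage limiter) = exp(−0.000068 × 1000) = 0.934260
R(power distribution unit) = exp(−0.00017 × 1000) = 0.843665
R(battery charge regulator) = exp(−0.00010 × 1000) = 0.904837
R(load switch) = exp(−0.00020 × 1000) = 0.818731
Series (bus voltage limiter and power distribution unit): 0.934260 × 0.843665 = 0.788202
Series (battery charge regulator and load switch): 0.904837 × 0.818731 = 0.740818
Parallel ([0.788202] and [0.740818]): 1 − (1 − 0.788202)(1 − 0.740818) = 0.9451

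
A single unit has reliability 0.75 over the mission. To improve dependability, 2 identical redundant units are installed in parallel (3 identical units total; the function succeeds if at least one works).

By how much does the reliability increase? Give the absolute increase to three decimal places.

0.234

R_before = 0.75
R_after = 1 − (1 − 0.75)^3 = 0.984
ΔR = 0.984 − 0.75 = 0.234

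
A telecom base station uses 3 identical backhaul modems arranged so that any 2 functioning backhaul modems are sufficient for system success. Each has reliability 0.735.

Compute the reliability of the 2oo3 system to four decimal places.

R = Σ_{i=2}^{3} C(3,i) p^i (1−p)^{3−i} with p = 0.735
C(3,2)·0.735^2·0.265^1 = 0.429479
C(3,3)·0.735^3·0.265^0 = 0.397065
Sum = 0.8265

0.8265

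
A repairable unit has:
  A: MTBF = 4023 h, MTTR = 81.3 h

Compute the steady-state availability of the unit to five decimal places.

A(A) = MTBF/(MTBF+MTTR) = 4023/(4023+81.3) = 0.98019

0.98019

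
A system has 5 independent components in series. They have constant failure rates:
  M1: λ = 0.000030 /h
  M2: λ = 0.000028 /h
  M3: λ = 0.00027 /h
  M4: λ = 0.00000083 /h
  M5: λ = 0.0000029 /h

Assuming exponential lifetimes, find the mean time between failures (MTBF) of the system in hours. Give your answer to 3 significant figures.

3010

Series of exponential components: λ_sys = Σ λ_i
λ_sys = 0.000030 + 0.000028 + 0.00027 + 0.00000083 + 0.0000029 = 3.3173e-04 /h
MTBF = 1 / λ_sys = 3010 h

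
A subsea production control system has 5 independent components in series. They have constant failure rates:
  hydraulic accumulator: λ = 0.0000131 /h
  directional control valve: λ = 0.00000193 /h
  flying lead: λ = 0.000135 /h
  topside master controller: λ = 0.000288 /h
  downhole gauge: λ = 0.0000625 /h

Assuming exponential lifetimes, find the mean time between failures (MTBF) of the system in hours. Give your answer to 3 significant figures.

Series of exponential components: λ_sys = Σ λ_i
λ_sys = 0.0000131 + 0.00000193 + 0.000135 + 0.000288 + 0.0000625 = 5.0053e-04 /h
MTBF = 1 / λ_sys = 2000 h

2000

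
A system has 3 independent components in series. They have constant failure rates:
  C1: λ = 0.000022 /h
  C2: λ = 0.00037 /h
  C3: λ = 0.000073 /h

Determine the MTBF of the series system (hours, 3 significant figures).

Series of exponential components: λ_sys = Σ λ_i
λ_sys = 0.000022 + 0.00037 + 0.000073 = 4.6500e-04 /h
MTBF = 1 / λ_sys = 2150 h

2150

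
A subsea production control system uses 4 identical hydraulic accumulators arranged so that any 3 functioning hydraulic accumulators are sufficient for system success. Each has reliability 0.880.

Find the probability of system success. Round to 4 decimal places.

R = Σ_{i=3}^{4} C(4,i) p^i (1−p)^{4−i} with p = 0.880
C(4,3)·0.880^3·0.120^1 = 0.327107
C(4,4)·0.880^4·0.120^0 = 0.599695
Sum = 0.9268

0.9268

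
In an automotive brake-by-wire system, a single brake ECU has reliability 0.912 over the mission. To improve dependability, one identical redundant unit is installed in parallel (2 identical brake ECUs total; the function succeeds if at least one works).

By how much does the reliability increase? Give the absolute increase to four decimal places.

0.0803

R_before = 0.912
R_after = 1 − (1 − 0.912)^2 = 0.9923
ΔR = 0.9923 − 0.912 = 0.0803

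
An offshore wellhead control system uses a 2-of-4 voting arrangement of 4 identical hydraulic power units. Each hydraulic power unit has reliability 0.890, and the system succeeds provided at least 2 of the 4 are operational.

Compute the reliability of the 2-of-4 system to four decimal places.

0.9951

R = Σ_{i=2}^{4} C(4,i) p^i (1−p)^{4−i} with p = 0.890
C(4,2)·0.890^2·0.110^2 = 0.057506
C(4,3)·0.890^3·0.110^1 = 0.310186
C(4,4)·0.890^4·0.110^0 = 0.627422
Sum = 0.9951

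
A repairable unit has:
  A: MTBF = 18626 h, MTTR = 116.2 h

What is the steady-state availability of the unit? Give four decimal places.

0.9938

A(A) = MTBF/(MTBF+MTTR) = 18626/(18626+116.2) = 0.9938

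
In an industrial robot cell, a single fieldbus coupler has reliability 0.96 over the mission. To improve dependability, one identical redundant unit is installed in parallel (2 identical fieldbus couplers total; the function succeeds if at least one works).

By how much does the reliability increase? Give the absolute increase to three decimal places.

R_before = 0.96
R_after = 1 − (1 − 0.96)^2 = 0.998
ΔR = 0.998 − 0.96 = 0.038

0.038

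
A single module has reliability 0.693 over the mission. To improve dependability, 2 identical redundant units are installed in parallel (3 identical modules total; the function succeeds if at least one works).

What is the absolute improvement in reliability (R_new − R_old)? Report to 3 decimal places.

R_before = 0.693
R_after = 1 − (1 − 0.693)^3 = 0.971
ΔR = 0.971 − 0.693 = 0.278

0.278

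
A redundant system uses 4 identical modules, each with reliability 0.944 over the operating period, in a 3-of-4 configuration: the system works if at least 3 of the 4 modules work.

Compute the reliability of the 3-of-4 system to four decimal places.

0.9826

R = Σ_{i=3}^{4} C(4,i) p^i (1−p)^{4−i} with p = 0.944
C(4,3)·0.944^3·0.056^1 = 0.188436
C(4,4)·0.944^4·0.056^0 = 0.794123
Sum = 0.9826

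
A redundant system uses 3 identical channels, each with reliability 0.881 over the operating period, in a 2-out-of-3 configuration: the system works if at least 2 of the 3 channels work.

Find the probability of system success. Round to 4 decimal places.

R = Σ_{i=2}^{3} C(3,i) p^i (1−p)^{3−i} with p = 0.881
C(3,2)·0.881^2·0.119^1 = 0.277089
C(3,3)·0.881^3·0.119^0 = 0.683798
Sum = 0.9609

0.9609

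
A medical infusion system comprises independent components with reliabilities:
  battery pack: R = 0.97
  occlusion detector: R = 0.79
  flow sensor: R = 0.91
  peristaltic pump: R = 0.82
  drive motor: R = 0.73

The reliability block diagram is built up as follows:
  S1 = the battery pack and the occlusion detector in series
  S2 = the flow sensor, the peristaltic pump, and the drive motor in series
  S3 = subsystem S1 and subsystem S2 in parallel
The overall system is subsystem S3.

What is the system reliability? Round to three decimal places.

Series (battery pack and occlusion detector): 0.97000 × 0.79000 = 0.76630
Series (flow sensor, peristaltic pump, and drive motor): 0.91000 × 0.82000 × 0.73000 = 0.54473
Parallel ([0.76630] and [0.54473]): 1 − (1 − 0.76630)(1 − 0.54473) = 0.894

0.894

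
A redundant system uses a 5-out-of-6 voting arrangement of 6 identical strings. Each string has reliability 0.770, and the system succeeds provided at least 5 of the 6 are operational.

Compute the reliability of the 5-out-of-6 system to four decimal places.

0.5820

R = Σ_{i=5}^{6} C(6,i) p^i (1−p)^{6−i} with p = 0.770
C(6,5)·0.770^5·0.230^1 = 0.373536
C(6,6)·0.770^6·0.230^0 = 0.208422
Sum = 0.5820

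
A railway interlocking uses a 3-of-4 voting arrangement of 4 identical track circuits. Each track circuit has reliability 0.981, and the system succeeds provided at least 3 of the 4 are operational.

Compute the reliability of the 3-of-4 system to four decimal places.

0.9979

R = Σ_{i=3}^{4} C(4,i) p^i (1−p)^{4−i} with p = 0.981
C(4,3)·0.981^3·0.019^1 = 0.071750
C(4,4)·0.981^4·0.019^0 = 0.926139
Sum = 0.9979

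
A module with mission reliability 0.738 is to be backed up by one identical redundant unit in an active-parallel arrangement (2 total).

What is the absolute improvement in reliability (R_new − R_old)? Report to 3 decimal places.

0.193

R_before = 0.738
R_after = 1 − (1 − 0.738)^2 = 0.931
ΔR = 0.931 − 0.738 = 0.193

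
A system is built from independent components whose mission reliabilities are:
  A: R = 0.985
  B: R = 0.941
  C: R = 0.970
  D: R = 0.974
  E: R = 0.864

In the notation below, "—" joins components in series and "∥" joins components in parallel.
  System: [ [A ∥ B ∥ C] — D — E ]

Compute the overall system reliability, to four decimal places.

Parallel (A, B, and C): 1 − (1 − 0.985000)(1 − 0.941000)(1 − 0.970000) = 0.999973
Series ([0.999973], D, and E): 0.999973 × 0.974000 × 0.864000 = 0.8415

0.8415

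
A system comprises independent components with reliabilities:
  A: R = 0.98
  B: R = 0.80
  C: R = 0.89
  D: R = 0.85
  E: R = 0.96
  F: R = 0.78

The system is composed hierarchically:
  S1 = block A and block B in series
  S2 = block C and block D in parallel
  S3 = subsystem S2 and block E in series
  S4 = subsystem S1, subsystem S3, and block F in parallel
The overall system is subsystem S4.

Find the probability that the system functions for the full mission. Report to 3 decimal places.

Series (A and B): 0.98000 × 0.80000 = 0.78400
Parallel (C and D): 1 − (1 − 0.89000)(1 − 0.85000) = 0.98350
Series ([0.98350] and E): 0.98350 × 0.96000 = 0.94416
Parallel ([0.78400], [0.94416], and F): 1 − (1 − 0.78400)(1 − 0.94416)(1 − 0.78000) = 0.997

0.997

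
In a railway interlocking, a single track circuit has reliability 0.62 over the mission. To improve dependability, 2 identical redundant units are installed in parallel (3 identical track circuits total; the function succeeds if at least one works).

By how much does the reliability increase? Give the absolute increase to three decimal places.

R_before = 0.62
R_after = 1 − (1 − 0.62)^3 = 0.945
ΔR = 0.945 − 0.62 = 0.325

0.325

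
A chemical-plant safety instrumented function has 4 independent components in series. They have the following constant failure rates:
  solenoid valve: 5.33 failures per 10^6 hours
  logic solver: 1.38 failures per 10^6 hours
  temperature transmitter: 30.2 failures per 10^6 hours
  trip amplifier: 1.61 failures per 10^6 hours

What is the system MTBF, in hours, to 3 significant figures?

Series of exponential components: λ_sys = Σ λ_i
λ_sys = 0.00000533 + 0.00000138 + 0.0000302 + 0.00000161 = 3.8520e-05 /h
MTBF = 1 / λ_sys = 26000 h

26000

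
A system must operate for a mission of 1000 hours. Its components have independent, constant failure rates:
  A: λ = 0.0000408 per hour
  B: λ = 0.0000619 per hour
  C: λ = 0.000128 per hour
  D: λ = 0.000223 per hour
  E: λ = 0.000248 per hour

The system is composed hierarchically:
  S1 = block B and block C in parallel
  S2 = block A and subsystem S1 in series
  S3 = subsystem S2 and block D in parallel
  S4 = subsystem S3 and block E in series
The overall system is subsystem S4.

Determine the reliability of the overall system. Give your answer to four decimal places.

R(A) = exp(−0.0000408 × 1000) = 0.960021
R(B) = exp(−0.0000619 × 1000) = 0.939977
R(C) = exp(−0.000128 × 1000) = 0.879853
R(D) = exp(−0.000223 × 1000) = 0.800115
R(E) = exp(−0.000248 × 1000) = 0.780360
Parallel (B and C): 1 − (1 − 0.939977)(1 − 0.879853) = 0.992788
Series (A and [0.992788]): 0.960021 × 0.992788 = 0.953097
Parallel ([0.953097] and D): 1 − (1 − 0.953097)(1 − 0.800115) = 0.990625
Series ([0.990625] and E): 0.990625 × 0.780360 = 0.7730

0.7730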